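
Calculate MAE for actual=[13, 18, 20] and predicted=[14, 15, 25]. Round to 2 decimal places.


Absolute errors: [1, 3, 5]
Sum of absolute errors = 9
MAE = 9 / 3 = 3.00

3.00


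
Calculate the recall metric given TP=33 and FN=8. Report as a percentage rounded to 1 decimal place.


Recall = TP / (TP + FN) * 100
= 33 / (33 + 8)
= 33 / 41
= 0.8049
= 80.5%

80.5


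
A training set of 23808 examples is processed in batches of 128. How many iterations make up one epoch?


Iterations per epoch = dataset_size / batch_size
= 23808 / 128
= 186

186


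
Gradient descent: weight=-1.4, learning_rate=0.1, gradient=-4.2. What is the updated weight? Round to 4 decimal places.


w_new = w_old - lr * gradient
= -1.4 - 0.1 * -4.2
= -1.4 - (-0.42)
= -0.9800

-0.9800


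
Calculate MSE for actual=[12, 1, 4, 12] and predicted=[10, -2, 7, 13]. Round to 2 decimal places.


Differences: [2, 3, -3, -1]
Squared errors: [4, 9, 9, 1]
Sum of squared errors = 23
MSE = 23 / 4 = 5.75

5.75


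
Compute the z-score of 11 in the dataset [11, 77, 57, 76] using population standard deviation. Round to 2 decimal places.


Mean = (11 + 77 + 57 + 76) / 4 = 55.25
Variance = sum((x_i - mean)^2) / n = 716.1875
Std = sqrt(716.1875) = 26.7617
Z = (x - mean) / std
= (11 - 55.25) / 26.7617
= -44.25 / 26.7617
= -1.65

-1.65


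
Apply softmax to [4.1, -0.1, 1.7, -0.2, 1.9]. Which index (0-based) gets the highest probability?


Softmax is a monotonic transformation, so it preserves the argmax.
We need to find the index of the maximum logit.
Index 0: 4.1
Index 1: -0.1
Index 2: 1.7
Index 3: -0.2
Index 4: 1.9
Maximum logit = 4.1 at index 0

0


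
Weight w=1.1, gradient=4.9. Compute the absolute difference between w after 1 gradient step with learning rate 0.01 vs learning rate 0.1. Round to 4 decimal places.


With lr=0.01: w_new = 1.1 - 0.01 * 4.9 = 1.051
With lr=0.1: w_new = 1.1 - 0.1 * 4.9 = 0.61
Absolute difference = |1.051 - 0.61|
= 0.4410

0.4410


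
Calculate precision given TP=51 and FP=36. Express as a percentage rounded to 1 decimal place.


Precision = TP / (TP + FP) * 100
= 51 / (51 + 36)
= 51 / 87
= 0.5862
= 58.6%

58.6


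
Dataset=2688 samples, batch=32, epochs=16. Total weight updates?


Iterations per epoch = 2688 / 32 = 84
Total updates = iterations_per_epoch * epochs
= 84 * 16
= 1344

1344


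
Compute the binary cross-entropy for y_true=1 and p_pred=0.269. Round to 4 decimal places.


For y=1: Loss = -log(p)
= -log(0.269)
= -(-1.313)
= 1.3130

1.3130


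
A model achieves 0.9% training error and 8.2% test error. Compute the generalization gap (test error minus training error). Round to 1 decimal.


Generalization gap = test_error - train_error
= 8.2 - 0.9
= 7.3%
A moderate gap.

7.3


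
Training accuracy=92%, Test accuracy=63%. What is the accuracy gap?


Gap = train_accuracy - test_accuracy
= 92 - 63
= 29%
This large gap strongly indicates overfitting.

29


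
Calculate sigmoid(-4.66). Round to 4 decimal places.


sigmoid(z) = 1 / (1 + exp(-z))
exp(-(-4.66)) = exp(4.66) = 105.6361
1 + 105.6361 = 106.6361
1 / 106.6361 = 0.0094

0.0094


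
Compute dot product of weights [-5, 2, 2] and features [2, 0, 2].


Element-wise products:
-5 * 2 = -10
2 * 0 = 0
2 * 2 = 4
Sum = -10 + 0 + 4
= -6

-6


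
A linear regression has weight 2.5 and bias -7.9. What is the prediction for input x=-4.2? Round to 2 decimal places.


y = 2.5 * -4.2 + (-7.9)
= -10.5 + (-7.9)
= -18.40

-18.40


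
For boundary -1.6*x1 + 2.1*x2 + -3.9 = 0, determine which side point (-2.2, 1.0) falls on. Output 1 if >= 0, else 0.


Compute -1.6 * -2.2 + 2.1 * 1.0 + -3.9
= 3.52 + 2.1 + -3.9
= 1.72
Since 1.72 >= 0, the point is on the positive side.

1


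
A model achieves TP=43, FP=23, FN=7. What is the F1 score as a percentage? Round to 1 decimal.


Precision = TP / (TP + FP) = 43 / 66 = 0.6515
Recall = TP / (TP + FN) = 43 / 50 = 0.86
F1 = 2 * P * R / (P + R)
= 2 * 0.6515 * 0.86 / (0.6515 + 0.86)
= 1.1206 / 1.5115
= 0.7414
As percentage: 74.1%

74.1


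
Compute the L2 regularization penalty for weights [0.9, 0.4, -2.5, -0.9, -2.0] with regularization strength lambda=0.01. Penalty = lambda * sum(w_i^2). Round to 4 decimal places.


Squaring each weight:
0.9^2 = 0.81
0.4^2 = 0.16
(-2.5)^2 = 6.25
(-0.9)^2 = 0.81
(-2.0)^2 = 4.0
Sum of squares = 12.03
Penalty = 0.01 * 12.03 = 0.1203

0.1203


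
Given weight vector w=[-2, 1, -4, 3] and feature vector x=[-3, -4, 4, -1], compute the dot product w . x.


Element-wise products:
-2 * -3 = 6
1 * -4 = -4
-4 * 4 = -16
3 * -1 = -3
Sum = 6 + -4 + -16 + -3
= -17

-17


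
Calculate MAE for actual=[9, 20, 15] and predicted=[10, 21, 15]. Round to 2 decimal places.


Absolute errors: [1, 1, 0]
Sum of absolute errors = 2
MAE = 2 / 3 = 0.67

0.67


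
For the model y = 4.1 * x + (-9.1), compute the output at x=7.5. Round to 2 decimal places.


y = 4.1 * 7.5 + (-9.1)
= 30.75 + (-9.1)
= 21.65

21.65


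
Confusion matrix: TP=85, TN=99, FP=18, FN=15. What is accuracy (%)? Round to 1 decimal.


Accuracy = (TP + TN) / (TP + TN + FP + FN) * 100
= (85 + 99) / (85 + 99 + 18 + 15)
= 184 / 217
= 0.8479
= 84.8%

84.8


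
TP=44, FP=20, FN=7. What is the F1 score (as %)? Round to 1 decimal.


Precision = TP / (TP + FP) = 44 / 64 = 0.6875
Recall = TP / (TP + FN) = 44 / 51 = 0.8627
F1 = 2 * P * R / (P + R)
= 2 * 0.6875 * 0.8627 / (0.6875 + 0.8627)
= 1.1863 / 1.5502
= 0.7652
As percentage: 76.5%

76.5


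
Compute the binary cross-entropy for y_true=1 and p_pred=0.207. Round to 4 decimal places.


For y=1: Loss = -log(p)
= -log(0.207)
= -(-1.575)
= 1.5750

1.5750


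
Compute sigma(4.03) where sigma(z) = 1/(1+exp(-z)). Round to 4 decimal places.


sigmoid(z) = 1 / (1 + exp(-z))
exp(-(4.03)) = exp(-4.03) = 0.0178
1 + 0.0178 = 1.0178
1 / 1.0178 = 0.9825

0.9825


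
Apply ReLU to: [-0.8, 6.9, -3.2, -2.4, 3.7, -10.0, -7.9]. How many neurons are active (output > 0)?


ReLU(x) = max(0, x) for each element:
ReLU(-0.8) = 0
ReLU(6.9) = 6.9
ReLU(-3.2) = 0
ReLU(-2.4) = 0
ReLU(3.7) = 3.7
ReLU(-10.0) = 0
ReLU(-7.9) = 0
Active neurons (>0): 2

2


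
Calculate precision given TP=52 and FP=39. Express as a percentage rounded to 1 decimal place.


Precision = TP / (TP + FP) * 100
= 52 / (52 + 39)
= 52 / 91
= 0.5714
= 57.1%

57.1


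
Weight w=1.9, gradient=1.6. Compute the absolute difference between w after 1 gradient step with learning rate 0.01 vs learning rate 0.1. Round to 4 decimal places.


With lr=0.01: w_new = 1.9 - 0.01 * 1.6 = 1.884
With lr=0.1: w_new = 1.9 - 0.1 * 1.6 = 1.74
Absolute difference = |1.884 - 1.74|
= 0.1440

0.1440


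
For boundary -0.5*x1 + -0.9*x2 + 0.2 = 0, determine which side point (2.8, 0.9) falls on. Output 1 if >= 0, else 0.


Compute -0.5 * 2.8 + -0.9 * 0.9 + 0.2
= -1.4 + -0.81 + 0.2
= -2.01
Since -2.01 < 0, the point is on the negative side.

0


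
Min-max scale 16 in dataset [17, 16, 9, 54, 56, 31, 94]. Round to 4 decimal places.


Min = 9, Max = 94
Range = 94 - 9 = 85
Scaled = (x - min) / (max - min)
= (16 - 9) / 85
= 7 / 85
= 0.0824

0.0824


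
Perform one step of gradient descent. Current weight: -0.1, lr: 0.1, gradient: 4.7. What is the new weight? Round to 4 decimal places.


w_new = w_old - lr * gradient
= -0.1 - 0.1 * 4.7
= -0.1 - (0.47)
= -0.5700

-0.5700


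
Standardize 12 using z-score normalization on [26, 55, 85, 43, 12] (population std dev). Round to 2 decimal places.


Mean = (26 + 55 + 85 + 43 + 12) / 5 = 44.2
Variance = sum((x_i - mean)^2) / n = 630.16
Std = sqrt(630.16) = 25.103
Z = (x - mean) / std
= (12 - 44.2) / 25.103
= -32.2 / 25.103
= -1.28

-1.28


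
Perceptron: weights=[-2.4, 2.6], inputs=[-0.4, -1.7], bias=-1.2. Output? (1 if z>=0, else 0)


z = w . x + b
= -2.4*-0.4 + 2.6*-1.7 + -1.2
= 0.96 + -4.42 + -1.2
= -3.46 + -1.2
= -4.66
Since z = -4.66 < 0, output = 0

0


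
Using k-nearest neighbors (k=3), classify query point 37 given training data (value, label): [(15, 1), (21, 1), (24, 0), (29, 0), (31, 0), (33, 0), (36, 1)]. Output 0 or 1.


Distances from query 37:
Point 36 (class 1): distance = 1
Point 33 (class 0): distance = 4
Point 31 (class 0): distance = 6
K=3 nearest neighbors: classes = [1, 0, 0]
Votes for class 1: 1 / 3
Majority vote => class 0

0


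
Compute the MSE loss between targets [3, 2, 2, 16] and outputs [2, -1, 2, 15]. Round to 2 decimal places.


Differences: [1, 3, 0, 1]
Squared errors: [1, 9, 0, 1]
Sum of squared errors = 11
MSE = 11 / 4 = 2.75

2.75


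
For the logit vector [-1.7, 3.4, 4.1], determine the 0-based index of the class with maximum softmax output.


Softmax is a monotonic transformation, so it preserves the argmax.
We need to find the index of the maximum logit.
Index 0: -1.7
Index 1: 3.4
Index 2: 4.1
Maximum logit = 4.1 at index 2

2


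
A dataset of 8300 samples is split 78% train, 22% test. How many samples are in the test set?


Train samples = 8300 * 78% = 6474
Test samples = 8300 - 6474
= 1826

1826


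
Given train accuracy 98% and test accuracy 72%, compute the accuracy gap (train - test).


Gap = train_accuracy - test_accuracy
= 98 - 72
= 26%
This large gap strongly indicates overfitting.

26


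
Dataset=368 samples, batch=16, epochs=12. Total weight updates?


Iterations per epoch = 368 / 16 = 23
Total updates = iterations_per_epoch * epochs
= 23 * 12
= 276

276


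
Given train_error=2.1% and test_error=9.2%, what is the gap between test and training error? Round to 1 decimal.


Generalization gap = test_error - train_error
= 9.2 - 2.1
= 7.1%
A moderate gap.

7.1


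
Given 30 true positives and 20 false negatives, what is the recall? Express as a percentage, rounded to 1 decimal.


Recall = TP / (TP + FN) * 100
= 30 / (30 + 20)
= 30 / 50
= 0.6
= 60.0%

60.0


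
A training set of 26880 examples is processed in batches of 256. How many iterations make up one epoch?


Iterations per epoch = dataset_size / batch_size
= 26880 / 256
= 105

105


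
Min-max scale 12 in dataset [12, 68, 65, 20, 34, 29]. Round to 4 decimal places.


Min = 12, Max = 68
Range = 68 - 12 = 56
Scaled = (x - min) / (max - min)
= (12 - 12) / 56
= 0 / 56
= 0.0000

0.0000


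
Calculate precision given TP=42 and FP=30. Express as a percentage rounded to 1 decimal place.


Precision = TP / (TP + FP) * 100
= 42 / (42 + 30)
= 42 / 72
= 0.5833
= 58.3%

58.3


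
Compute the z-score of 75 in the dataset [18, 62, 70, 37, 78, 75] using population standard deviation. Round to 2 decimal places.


Mean = (18 + 62 + 70 + 37 + 78 + 75) / 6 = 56.6667
Variance = sum((x_i - mean)^2) / n = 479.8889
Std = sqrt(479.8889) = 21.9064
Z = (x - mean) / std
= (75 - 56.6667) / 21.9064
= 18.3333 / 21.9064
= 0.84

0.84


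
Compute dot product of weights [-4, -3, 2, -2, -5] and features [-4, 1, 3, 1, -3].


Element-wise products:
-4 * -4 = 16
-3 * 1 = -3
2 * 3 = 6
-2 * 1 = -2
-5 * -3 = 15
Sum = 16 + -3 + 6 + -2 + 15
= 32

32


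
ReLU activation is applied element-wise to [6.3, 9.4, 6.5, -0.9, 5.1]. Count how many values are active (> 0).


ReLU(x) = max(0, x) for each element:
ReLU(6.3) = 6.3
ReLU(9.4) = 9.4
ReLU(6.5) = 6.5
ReLU(-0.9) = 0
ReLU(5.1) = 5.1
Active neurons (>0): 4

4


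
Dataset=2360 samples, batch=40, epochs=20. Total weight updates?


Iterations per epoch = 2360 / 40 = 59
Total updates = iterations_per_epoch * epochs
= 59 * 20
= 1180

1180


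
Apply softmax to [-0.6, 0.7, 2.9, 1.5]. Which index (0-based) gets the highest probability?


Softmax is a monotonic transformation, so it preserves the argmax.
We need to find the index of the maximum logit.
Index 0: -0.6
Index 1: 0.7
Index 2: 2.9
Index 3: 1.5
Maximum logit = 2.9 at index 2

2


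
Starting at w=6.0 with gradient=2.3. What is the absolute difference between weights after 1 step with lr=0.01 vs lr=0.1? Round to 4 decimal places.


With lr=0.01: w_new = 6.0 - 0.01 * 2.3 = 5.977
With lr=0.1: w_new = 6.0 - 0.1 * 2.3 = 5.77
Absolute difference = |5.977 - 5.77|
= 0.2070

0.2070


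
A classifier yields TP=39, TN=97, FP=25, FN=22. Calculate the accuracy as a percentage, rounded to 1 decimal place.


Accuracy = (TP + TN) / (TP + TN + FP + FN) * 100
= (39 + 97) / (39 + 97 + 25 + 22)
= 136 / 183
= 0.7432
= 74.3%

74.3


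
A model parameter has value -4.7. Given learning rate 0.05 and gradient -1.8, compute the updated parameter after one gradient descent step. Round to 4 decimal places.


w_new = w_old - lr * gradient
= -4.7 - 0.05 * -1.8
= -4.7 - (-0.09)
= -4.6100

-4.6100


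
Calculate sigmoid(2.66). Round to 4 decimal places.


sigmoid(z) = 1 / (1 + exp(-z))
exp(-(2.66)) = exp(-2.66) = 0.0699
1 + 0.0699 = 1.0699
1 / 1.0699 = 0.9346

0.9346


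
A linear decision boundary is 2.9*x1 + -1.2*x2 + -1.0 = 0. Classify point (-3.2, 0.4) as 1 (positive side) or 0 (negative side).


Compute 2.9 * -3.2 + -1.2 * 0.4 + -1.0
= -9.28 + -0.48 + -1.0
= -10.76
Since -10.76 < 0, the point is on the negative side.

0


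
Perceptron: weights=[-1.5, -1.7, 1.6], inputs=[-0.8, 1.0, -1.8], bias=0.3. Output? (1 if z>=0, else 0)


z = w . x + b
= -1.5*-0.8 + -1.7*1.0 + 1.6*-1.8 + 0.3
= 1.2 + -1.7 + -2.88 + 0.3
= -3.38 + 0.3
= -3.08
Since z = -3.08 < 0, output = 0

0


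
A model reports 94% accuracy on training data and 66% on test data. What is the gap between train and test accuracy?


Gap = train_accuracy - test_accuracy
= 94 - 66
= 28%
This large gap strongly indicates overfitting.

28


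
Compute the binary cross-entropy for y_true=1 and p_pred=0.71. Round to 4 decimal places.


For y=1: Loss = -log(p)
= -log(0.71)
= -(-0.3425)
= 0.3425

0.3425


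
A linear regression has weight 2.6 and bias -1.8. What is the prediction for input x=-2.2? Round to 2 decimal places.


y = 2.6 * -2.2 + (-1.8)
= -5.72 + (-1.8)
= -7.52

-7.52


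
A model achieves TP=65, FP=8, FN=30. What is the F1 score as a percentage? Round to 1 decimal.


Precision = TP / (TP + FP) = 65 / 73 = 0.8904
Recall = TP / (TP + FN) = 65 / 95 = 0.6842
F1 = 2 * P * R / (P + R)
= 2 * 0.8904 * 0.6842 / (0.8904 + 0.6842)
= 1.2185 / 1.5746
= 0.7738
As percentage: 77.4%

77.4


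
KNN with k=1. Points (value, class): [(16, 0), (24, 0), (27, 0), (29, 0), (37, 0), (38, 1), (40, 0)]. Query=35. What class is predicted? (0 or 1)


Distances from query 35:
Point 37 (class 0): distance = 2
K=1 nearest neighbors: classes = [0]
Votes for class 1: 0 / 1
Majority vote => class 0

0


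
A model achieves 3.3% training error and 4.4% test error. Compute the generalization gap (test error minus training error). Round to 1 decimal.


Generalization gap = test_error - train_error
= 4.4 - 3.3
= 1.1%
A small gap suggests good generalization.

1.1


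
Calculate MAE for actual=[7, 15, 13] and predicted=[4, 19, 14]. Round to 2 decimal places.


Absolute errors: [3, 4, 1]
Sum of absolute errors = 8
MAE = 8 / 3 = 2.67

2.67


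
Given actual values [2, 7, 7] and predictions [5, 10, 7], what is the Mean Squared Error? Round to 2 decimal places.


Differences: [-3, -3, 0]
Squared errors: [9, 9, 0]
Sum of squared errors = 18
MSE = 18 / 3 = 6.00

6.00


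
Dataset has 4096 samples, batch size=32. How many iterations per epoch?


Iterations per epoch = dataset_size / batch_size
= 4096 / 32
= 128

128


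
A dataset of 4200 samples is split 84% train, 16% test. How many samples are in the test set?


Train samples = 4200 * 84% = 3528
Test samples = 4200 - 3528
= 672

672


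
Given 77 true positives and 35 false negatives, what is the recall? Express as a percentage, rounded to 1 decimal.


Recall = TP / (TP + FN) * 100
= 77 / (77 + 35)
= 77 / 112
= 0.6875
= 68.8%

68.8


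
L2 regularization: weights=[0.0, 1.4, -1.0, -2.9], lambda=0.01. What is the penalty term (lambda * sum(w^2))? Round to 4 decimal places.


Squaring each weight:
0.0^2 = 0.0
1.4^2 = 1.96
(-1.0)^2 = 1.0
(-2.9)^2 = 8.41
Sum of squares = 11.37
Penalty = 0.01 * 11.37 = 0.1137

0.1137


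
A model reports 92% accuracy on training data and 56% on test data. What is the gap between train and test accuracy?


Gap = train_accuracy - test_accuracy
= 92 - 56
= 36%
This large gap strongly indicates overfitting.

36


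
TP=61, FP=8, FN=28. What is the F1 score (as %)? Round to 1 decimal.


Precision = TP / (TP + FP) = 61 / 69 = 0.8841
Recall = TP / (TP + FN) = 61 / 89 = 0.6854
F1 = 2 * P * R / (P + R)
= 2 * 0.8841 * 0.6854 / (0.8841 + 0.6854)
= 1.2119 / 1.5695
= 0.7722
As percentage: 77.2%

77.2


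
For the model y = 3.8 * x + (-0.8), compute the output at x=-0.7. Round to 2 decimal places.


y = 3.8 * -0.7 + (-0.8)
= -2.66 + (-0.8)
= -3.46

-3.46


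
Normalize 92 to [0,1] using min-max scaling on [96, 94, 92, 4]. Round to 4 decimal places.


Min = 4, Max = 96
Range = 96 - 4 = 92
Scaled = (x - min) / (max - min)
= (92 - 4) / 92
= 88 / 92
= 0.9565

0.9565


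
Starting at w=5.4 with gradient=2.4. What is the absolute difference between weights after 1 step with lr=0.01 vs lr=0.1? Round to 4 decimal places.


With lr=0.01: w_new = 5.4 - 0.01 * 2.4 = 5.376
With lr=0.1: w_new = 5.4 - 0.1 * 2.4 = 5.16
Absolute difference = |5.376 - 5.16|
= 0.2160

0.2160


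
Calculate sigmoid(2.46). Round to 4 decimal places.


sigmoid(z) = 1 / (1 + exp(-z))
exp(-(2.46)) = exp(-2.46) = 0.0854
1 + 0.0854 = 1.0854
1 / 1.0854 = 0.9213

0.9213


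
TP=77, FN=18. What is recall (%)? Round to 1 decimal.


Recall = TP / (TP + FN) * 100
= 77 / (77 + 18)
= 77 / 95
= 0.8105
= 81.1%

81.1


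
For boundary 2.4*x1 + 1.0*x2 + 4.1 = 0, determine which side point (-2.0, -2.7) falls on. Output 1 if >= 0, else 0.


Compute 2.4 * -2.0 + 1.0 * -2.7 + 4.1
= -4.8 + -2.7 + 4.1
= -3.4
Since -3.4 < 0, the point is on the negative side.

0


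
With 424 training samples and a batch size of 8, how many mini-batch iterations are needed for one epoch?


Iterations per epoch = dataset_size / batch_size
= 424 / 8
= 53

53


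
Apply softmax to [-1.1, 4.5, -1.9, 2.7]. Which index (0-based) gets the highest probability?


Softmax is a monotonic transformation, so it preserves the argmax.
We need to find the index of the maximum logit.
Index 0: -1.1
Index 1: 4.5
Index 2: -1.9
Index 3: 2.7
Maximum logit = 4.5 at index 1

1


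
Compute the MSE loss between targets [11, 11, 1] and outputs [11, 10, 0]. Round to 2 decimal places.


Differences: [0, 1, 1]
Squared errors: [0, 1, 1]
Sum of squared errors = 2
MSE = 2 / 3 = 0.67

0.67


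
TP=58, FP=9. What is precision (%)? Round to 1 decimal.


Precision = TP / (TP + FP) * 100
= 58 / (58 + 9)
= 58 / 67
= 0.8657
= 86.6%

86.6


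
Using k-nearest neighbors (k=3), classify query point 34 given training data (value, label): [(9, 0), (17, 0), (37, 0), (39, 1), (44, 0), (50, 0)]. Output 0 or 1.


Distances from query 34:
Point 37 (class 0): distance = 3
Point 39 (class 1): distance = 5
Point 44 (class 0): distance = 10
K=3 nearest neighbors: classes = [0, 1, 0]
Votes for class 1: 1 / 3
Majority vote => class 0

0


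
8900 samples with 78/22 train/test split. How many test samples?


Train samples = 8900 * 78% = 6942
Test samples = 8900 - 6942
= 1958

1958


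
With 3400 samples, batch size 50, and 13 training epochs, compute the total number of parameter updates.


Iterations per epoch = 3400 / 50 = 68
Total updates = iterations_per_epoch * epochs
= 68 * 13
= 884

884


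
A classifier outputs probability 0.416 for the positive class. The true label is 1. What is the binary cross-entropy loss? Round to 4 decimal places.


For y=1: Loss = -log(p)
= -log(0.416)
= -(-0.8771)
= 0.8771

0.8771


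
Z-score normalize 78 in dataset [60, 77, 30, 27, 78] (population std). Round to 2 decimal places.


Mean = (60 + 77 + 30 + 27 + 78) / 5 = 54.4
Variance = sum((x_i - mean)^2) / n = 489.04
Std = sqrt(489.04) = 22.1142
Z = (x - mean) / std
= (78 - 54.4) / 22.1142
= 23.6 / 22.1142
= 1.07

1.07


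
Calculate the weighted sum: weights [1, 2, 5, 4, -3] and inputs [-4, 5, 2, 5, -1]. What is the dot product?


Element-wise products:
1 * -4 = -4
2 * 5 = 10
5 * 2 = 10
4 * 5 = 20
-3 * -1 = 3
Sum = -4 + 10 + 10 + 20 + 3
= 39

39


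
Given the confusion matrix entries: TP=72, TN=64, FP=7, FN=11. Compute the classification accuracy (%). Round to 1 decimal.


Accuracy = (TP + TN) / (TP + TN + FP + FN) * 100
= (72 + 64) / (72 + 64 + 7 + 11)
= 136 / 154
= 0.8831
= 88.3%

88.3


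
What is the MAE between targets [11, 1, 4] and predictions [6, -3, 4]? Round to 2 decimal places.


Absolute errors: [5, 4, 0]
Sum of absolute errors = 9
MAE = 9 / 3 = 3.00

3.00


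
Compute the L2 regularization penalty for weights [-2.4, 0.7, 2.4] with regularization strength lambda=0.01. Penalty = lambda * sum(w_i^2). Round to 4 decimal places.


Squaring each weight:
(-2.4)^2 = 5.76
0.7^2 = 0.49
2.4^2 = 5.76
Sum of squares = 12.01
Penalty = 0.01 * 12.01 = 0.1201

0.1201


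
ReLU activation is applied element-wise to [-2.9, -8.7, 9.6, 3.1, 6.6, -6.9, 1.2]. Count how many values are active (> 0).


ReLU(x) = max(0, x) for each element:
ReLU(-2.9) = 0
ReLU(-8.7) = 0
ReLU(9.6) = 9.6
ReLU(3.1) = 3.1
ReLU(6.6) = 6.6
ReLU(-6.9) = 0
ReLU(1.2) = 1.2
Active neurons (>0): 4

4


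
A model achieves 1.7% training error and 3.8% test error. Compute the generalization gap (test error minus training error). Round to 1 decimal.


Generalization gap = test_error - train_error
= 3.8 - 1.7
= 2.1%
A moderate gap.

2.1


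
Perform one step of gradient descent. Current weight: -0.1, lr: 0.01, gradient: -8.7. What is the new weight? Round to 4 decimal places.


w_new = w_old - lr * gradient
= -0.1 - 0.01 * -8.7
= -0.1 - (-0.087)
= -0.0130

-0.0130


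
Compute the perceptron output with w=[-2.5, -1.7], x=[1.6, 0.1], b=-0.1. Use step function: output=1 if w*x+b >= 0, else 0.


z = w . x + b
= -2.5*1.6 + -1.7*0.1 + -0.1
= -4.0 + -0.17 + -0.1
= -4.17 + -0.1
= -4.27
Since z = -4.27 < 0, output = 0

0


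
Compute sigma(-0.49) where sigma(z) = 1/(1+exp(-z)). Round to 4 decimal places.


sigmoid(z) = 1 / (1 + exp(-z))
exp(-(-0.49)) = exp(0.49) = 1.6323
1 + 1.6323 = 2.6323
1 / 2.6323 = 0.3799

0.3799


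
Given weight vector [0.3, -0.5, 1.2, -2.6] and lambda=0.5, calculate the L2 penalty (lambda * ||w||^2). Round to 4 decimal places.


Squaring each weight:
0.3^2 = 0.09
(-0.5)^2 = 0.25
1.2^2 = 1.44
(-2.6)^2 = 6.76
Sum of squares = 8.54
Penalty = 0.5 * 8.54 = 4.2700

4.2700


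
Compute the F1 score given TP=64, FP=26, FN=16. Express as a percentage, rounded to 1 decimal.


Precision = TP / (TP + FP) = 64 / 90 = 0.7111
Recall = TP / (TP + FN) = 64 / 80 = 0.8
F1 = 2 * P * R / (P + R)
= 2 * 0.7111 * 0.8 / (0.7111 + 0.8)
= 1.1378 / 1.5111
= 0.7529
As percentage: 75.3%

75.3


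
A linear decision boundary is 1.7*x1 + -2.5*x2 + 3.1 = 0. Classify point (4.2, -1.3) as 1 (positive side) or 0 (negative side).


Compute 1.7 * 4.2 + -2.5 * -1.3 + 3.1
= 7.14 + 3.25 + 3.1
= 13.49
Since 13.49 >= 0, the point is on the positive side.

1


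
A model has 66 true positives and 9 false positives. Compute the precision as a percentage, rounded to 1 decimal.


Precision = TP / (TP + FP) * 100
= 66 / (66 + 9)
= 66 / 75
= 0.88
= 88.0%

88.0


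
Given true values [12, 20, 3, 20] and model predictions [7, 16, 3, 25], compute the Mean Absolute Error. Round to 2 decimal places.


Absolute errors: [5, 4, 0, 5]
Sum of absolute errors = 14
MAE = 14 / 4 = 3.50

3.50


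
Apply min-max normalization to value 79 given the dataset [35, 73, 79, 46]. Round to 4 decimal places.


Min = 35, Max = 79
Range = 79 - 35 = 44
Scaled = (x - min) / (max - min)
= (79 - 35) / 44
= 44 / 44
= 1.0000

1.0000


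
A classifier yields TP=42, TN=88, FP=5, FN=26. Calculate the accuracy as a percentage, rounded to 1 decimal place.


Accuracy = (TP + TN) / (TP + TN + FP + FN) * 100
= (42 + 88) / (42 + 88 + 5 + 26)
= 130 / 161
= 0.8075
= 80.7%

80.7


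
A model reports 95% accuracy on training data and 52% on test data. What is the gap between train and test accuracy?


Gap = train_accuracy - test_accuracy
= 95 - 52
= 43%
This large gap strongly indicates overfitting.

43


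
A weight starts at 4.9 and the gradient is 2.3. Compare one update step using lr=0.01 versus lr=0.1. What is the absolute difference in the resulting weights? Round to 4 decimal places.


With lr=0.01: w_new = 4.9 - 0.01 * 2.3 = 4.877
With lr=0.1: w_new = 4.9 - 0.1 * 2.3 = 4.67
Absolute difference = |4.877 - 4.67|
= 0.2070

0.2070


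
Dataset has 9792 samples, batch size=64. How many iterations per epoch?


Iterations per epoch = dataset_size / batch_size
= 9792 / 64
= 153

153


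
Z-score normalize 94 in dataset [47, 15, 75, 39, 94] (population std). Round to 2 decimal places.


Mean = (47 + 15 + 75 + 39 + 94) / 5 = 54.0
Variance = sum((x_i - mean)^2) / n = 767.2
Std = sqrt(767.2) = 27.6984
Z = (x - mean) / std
= (94 - 54.0) / 27.6984
= 40.0 / 27.6984
= 1.44

1.44


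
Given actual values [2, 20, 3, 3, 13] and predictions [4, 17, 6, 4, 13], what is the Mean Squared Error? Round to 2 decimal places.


Differences: [-2, 3, -3, -1, 0]
Squared errors: [4, 9, 9, 1, 0]
Sum of squared errors = 23
MSE = 23 / 5 = 4.60

4.60


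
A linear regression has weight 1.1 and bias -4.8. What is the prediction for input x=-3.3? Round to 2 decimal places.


y = 1.1 * -3.3 + (-4.8)
= -3.63 + (-4.8)
= -8.43

-8.43


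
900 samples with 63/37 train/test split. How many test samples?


Train samples = 900 * 63% = 567
Test samples = 900 - 567
= 333

333


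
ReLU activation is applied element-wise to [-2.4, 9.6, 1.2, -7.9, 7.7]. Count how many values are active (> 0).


ReLU(x) = max(0, x) for each element:
ReLU(-2.4) = 0
ReLU(9.6) = 9.6
ReLU(1.2) = 1.2
ReLU(-7.9) = 0
ReLU(7.7) = 7.7
Active neurons (>0): 3

3


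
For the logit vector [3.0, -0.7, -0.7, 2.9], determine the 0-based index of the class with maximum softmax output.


Softmax is a monotonic transformation, so it preserves the argmax.
We need to find the index of the maximum logit.
Index 0: 3.0
Index 1: -0.7
Index 2: -0.7
Index 3: 2.9
Maximum logit = 3.0 at index 0

0


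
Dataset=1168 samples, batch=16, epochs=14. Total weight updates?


Iterations per epoch = 1168 / 16 = 73
Total updates = iterations_per_epoch * epochs
= 73 * 14
= 1022

1022


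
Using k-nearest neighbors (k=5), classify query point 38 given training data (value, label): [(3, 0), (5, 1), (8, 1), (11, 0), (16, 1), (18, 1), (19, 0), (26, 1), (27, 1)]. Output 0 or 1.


Distances from query 38:
Point 27 (class 1): distance = 11
Point 26 (class 1): distance = 12
Point 19 (class 0): distance = 19
Point 18 (class 1): distance = 20
Point 16 (class 1): distance = 22
K=5 nearest neighbors: classes = [1, 1, 0, 1, 1]
Votes for class 1: 4 / 5
Majority vote => class 1

1


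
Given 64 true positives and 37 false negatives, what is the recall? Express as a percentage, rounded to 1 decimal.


Recall = TP / (TP + FN) * 100
= 64 / (64 + 37)
= 64 / 101
= 0.6337
= 63.4%

63.4


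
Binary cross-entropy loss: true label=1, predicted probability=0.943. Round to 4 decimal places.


For y=1: Loss = -log(p)
= -log(0.943)
= -(-0.0587)
= 0.0587

0.0587


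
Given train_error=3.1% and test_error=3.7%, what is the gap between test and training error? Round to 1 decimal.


Generalization gap = test_error - train_error
= 3.7 - 3.1
= 0.6%
A small gap suggests good generalization.

0.6


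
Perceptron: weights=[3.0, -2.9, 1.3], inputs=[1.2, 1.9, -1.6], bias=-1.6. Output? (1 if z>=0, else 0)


z = w . x + b
= 3.0*1.2 + -2.9*1.9 + 1.3*-1.6 + -1.6
= 3.6 + -5.51 + -2.08 + -1.6
= -3.99 + -1.6
= -5.59
Since z = -5.59 < 0, output = 0

0


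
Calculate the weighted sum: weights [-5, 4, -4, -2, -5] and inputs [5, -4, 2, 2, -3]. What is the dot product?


Element-wise products:
-5 * 5 = -25
4 * -4 = -16
-4 * 2 = -8
-2 * 2 = -4
-5 * -3 = 15
Sum = -25 + -16 + -8 + -4 + 15
= -38

-38


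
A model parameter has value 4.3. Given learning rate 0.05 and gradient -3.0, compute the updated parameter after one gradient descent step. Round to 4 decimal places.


w_new = w_old - lr * gradient
= 4.3 - 0.05 * -3.0
= 4.3 - (-0.15)
= 4.4500

4.4500


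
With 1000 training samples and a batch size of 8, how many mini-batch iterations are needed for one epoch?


Iterations per epoch = dataset_size / batch_size
= 1000 / 8
= 125

125


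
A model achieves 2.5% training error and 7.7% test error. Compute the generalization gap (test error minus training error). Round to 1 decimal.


Generalization gap = test_error - train_error
= 7.7 - 2.5
= 5.2%
A moderate gap.

5.2


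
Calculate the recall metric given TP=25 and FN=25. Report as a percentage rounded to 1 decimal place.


Recall = TP / (TP + FN) * 100
= 25 / (25 + 25)
= 25 / 50
= 0.5
= 50.0%

50.0


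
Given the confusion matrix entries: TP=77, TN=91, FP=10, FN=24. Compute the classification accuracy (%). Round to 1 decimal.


Accuracy = (TP + TN) / (TP + TN + FP + FN) * 100
= (77 + 91) / (77 + 91 + 10 + 24)
= 168 / 202
= 0.8317
= 83.2%

83.2


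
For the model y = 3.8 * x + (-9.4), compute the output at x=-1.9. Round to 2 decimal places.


y = 3.8 * -1.9 + (-9.4)
= -7.22 + (-9.4)
= -16.62

-16.62


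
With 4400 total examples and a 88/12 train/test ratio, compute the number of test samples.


Train samples = 4400 * 88% = 3872
Test samples = 4400 - 3872
= 528

528


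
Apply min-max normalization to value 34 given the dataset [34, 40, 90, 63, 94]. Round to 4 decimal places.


Min = 34, Max = 94
Range = 94 - 34 = 60
Scaled = (x - min) / (max - min)
= (34 - 34) / 60
= 0 / 60
= 0.0000

0.0000


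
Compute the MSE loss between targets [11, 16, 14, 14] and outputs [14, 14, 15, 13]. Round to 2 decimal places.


Differences: [-3, 2, -1, 1]
Squared errors: [9, 4, 1, 1]
Sum of squared errors = 15
MSE = 15 / 4 = 3.75

3.75


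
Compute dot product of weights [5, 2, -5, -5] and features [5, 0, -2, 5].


Element-wise products:
5 * 5 = 25
2 * 0 = 0
-5 * -2 = 10
-5 * 5 = -25
Sum = 25 + 0 + 10 + -25
= 10

10


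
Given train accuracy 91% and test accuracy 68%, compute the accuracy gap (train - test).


Gap = train_accuracy - test_accuracy
= 91 - 68
= 23%
This large gap strongly indicates overfitting.

23


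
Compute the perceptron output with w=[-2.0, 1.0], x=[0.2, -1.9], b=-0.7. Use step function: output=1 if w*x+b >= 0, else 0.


z = w . x + b
= -2.0*0.2 + 1.0*-1.9 + -0.7
= -0.4 + -1.9 + -0.7
= -2.3 + -0.7
= -3.0
Since z = -3.0 < 0, output = 0

0


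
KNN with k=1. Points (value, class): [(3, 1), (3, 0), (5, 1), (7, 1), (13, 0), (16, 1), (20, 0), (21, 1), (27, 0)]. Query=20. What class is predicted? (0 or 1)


Distances from query 20:
Point 20 (class 0): distance = 0
K=1 nearest neighbors: classes = [0]
Votes for class 1: 0 / 1
Majority vote => class 0

0


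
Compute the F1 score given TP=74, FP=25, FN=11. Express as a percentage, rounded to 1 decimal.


Precision = TP / (TP + FP) = 74 / 99 = 0.7475
Recall = TP / (TP + FN) = 74 / 85 = 0.8706
F1 = 2 * P * R / (P + R)
= 2 * 0.7475 * 0.8706 / (0.7475 + 0.8706)
= 1.3015 / 1.6181
= 0.8043
As percentage: 80.4%

80.4


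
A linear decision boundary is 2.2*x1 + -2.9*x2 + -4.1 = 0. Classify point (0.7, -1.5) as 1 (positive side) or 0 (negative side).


Compute 2.2 * 0.7 + -2.9 * -1.5 + -4.1
= 1.54 + 4.35 + -4.1
= 1.79
Since 1.79 >= 0, the point is on the positive side.

1


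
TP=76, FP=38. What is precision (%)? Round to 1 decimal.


Precision = TP / (TP + FP) * 100
= 76 / (76 + 38)
= 76 / 114
= 0.6667
= 66.7%

66.7


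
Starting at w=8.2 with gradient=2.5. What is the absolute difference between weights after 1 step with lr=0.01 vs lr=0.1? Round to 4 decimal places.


With lr=0.01: w_new = 8.2 - 0.01 * 2.5 = 8.175
With lr=0.1: w_new = 8.2 - 0.1 * 2.5 = 7.95
Absolute difference = |8.175 - 7.95|
= 0.2250

0.2250


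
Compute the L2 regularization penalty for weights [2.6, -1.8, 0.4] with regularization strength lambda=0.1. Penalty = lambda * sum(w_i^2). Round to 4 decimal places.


Squaring each weight:
2.6^2 = 6.76
(-1.8)^2 = 3.24
0.4^2 = 0.16
Sum of squares = 10.16
Penalty = 0.1 * 10.16 = 1.0160

1.0160


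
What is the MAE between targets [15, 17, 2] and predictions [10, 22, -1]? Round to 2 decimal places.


Absolute errors: [5, 5, 3]
Sum of absolute errors = 13
MAE = 13 / 3 = 4.33

4.33


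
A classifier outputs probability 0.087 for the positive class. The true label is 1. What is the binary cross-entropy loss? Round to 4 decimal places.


For y=1: Loss = -log(p)
= -log(0.087)
= -(-2.4418)
= 2.4418

2.4418


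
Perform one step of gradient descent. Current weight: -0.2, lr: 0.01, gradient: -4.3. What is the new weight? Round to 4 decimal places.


w_new = w_old - lr * gradient
= -0.2 - 0.01 * -4.3
= -0.2 - (-0.043)
= -0.1570

-0.1570


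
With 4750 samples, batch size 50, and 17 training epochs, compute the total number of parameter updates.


Iterations per epoch = 4750 / 50 = 95
Total updates = iterations_per_epoch * epochs
= 95 * 17
= 1615

1615


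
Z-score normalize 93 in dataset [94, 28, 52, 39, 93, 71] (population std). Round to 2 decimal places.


Mean = (94 + 28 + 52 + 39 + 93 + 71) / 6 = 62.8333
Variance = sum((x_i - mean)^2) / n = 641.1389
Std = sqrt(641.1389) = 25.3207
Z = (x - mean) / std
= (93 - 62.8333) / 25.3207
= 30.1667 / 25.3207
= 1.19

1.19


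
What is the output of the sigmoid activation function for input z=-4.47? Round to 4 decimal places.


sigmoid(z) = 1 / (1 + exp(-z))
exp(-(-4.47)) = exp(4.47) = 87.3567
1 + 87.3567 = 88.3567
1 / 88.3567 = 0.0113

0.0113


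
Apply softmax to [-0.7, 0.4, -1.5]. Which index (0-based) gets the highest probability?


Softmax is a monotonic transformation, so it preserves the argmax.
We need to find the index of the maximum logit.
Index 0: -0.7
Index 1: 0.4
Index 2: -1.5
Maximum logit = 0.4 at index 1

1


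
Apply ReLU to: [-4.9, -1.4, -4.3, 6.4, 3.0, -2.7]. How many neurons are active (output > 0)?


ReLU(x) = max(0, x) for each element:
ReLU(-4.9) = 0
ReLU(-1.4) = 0
ReLU(-4.3) = 0
ReLU(6.4) = 6.4
ReLU(3.0) = 3.0
ReLU(-2.7) = 0
Active neurons (>0): 2

2


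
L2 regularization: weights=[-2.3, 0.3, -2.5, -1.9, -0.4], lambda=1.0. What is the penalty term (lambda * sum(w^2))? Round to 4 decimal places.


Squaring each weight:
(-2.3)^2 = 5.29
0.3^2 = 0.09
(-2.5)^2 = 6.25
(-1.9)^2 = 3.61
(-0.4)^2 = 0.16
Sum of squares = 15.4
Penalty = 1.0 * 15.4 = 15.4000

15.4000


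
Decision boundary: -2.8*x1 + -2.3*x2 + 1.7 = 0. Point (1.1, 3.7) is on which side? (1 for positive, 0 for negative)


Compute -2.8 * 1.1 + -2.3 * 3.7 + 1.7
= -3.08 + -8.51 + 1.7
= -9.89
Since -9.89 < 0, the point is on the negative side.

0


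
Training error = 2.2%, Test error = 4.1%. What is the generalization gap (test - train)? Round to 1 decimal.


Generalization gap = test_error - train_error
= 4.1 - 2.2
= 1.9%
A small gap suggests good generalization.

1.9


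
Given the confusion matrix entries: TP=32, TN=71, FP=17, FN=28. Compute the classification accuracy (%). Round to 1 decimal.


Accuracy = (TP + TN) / (TP + TN + FP + FN) * 100
= (32 + 71) / (32 + 71 + 17 + 28)
= 103 / 148
= 0.6959
= 69.6%

69.6


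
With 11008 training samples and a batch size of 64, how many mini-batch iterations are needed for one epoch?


Iterations per epoch = dataset_size / batch_size
= 11008 / 64
= 172

172


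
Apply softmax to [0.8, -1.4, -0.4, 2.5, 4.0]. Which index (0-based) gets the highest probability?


Softmax is a monotonic transformation, so it preserves the argmax.
We need to find the index of the maximum logit.
Index 0: 0.8
Index 1: -1.4
Index 2: -0.4
Index 3: 2.5
Index 4: 4.0
Maximum logit = 4.0 at index 4

4


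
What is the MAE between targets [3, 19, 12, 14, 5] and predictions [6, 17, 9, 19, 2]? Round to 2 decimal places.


Absolute errors: [3, 2, 3, 5, 3]
Sum of absolute errors = 16
MAE = 16 / 5 = 3.20

3.20


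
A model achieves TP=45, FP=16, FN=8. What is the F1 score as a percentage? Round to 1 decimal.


Precision = TP / (TP + FP) = 45 / 61 = 0.7377
Recall = TP / (TP + FN) = 45 / 53 = 0.8491
F1 = 2 * P * R / (P + R)
= 2 * 0.7377 * 0.8491 / (0.7377 + 0.8491)
= 1.2527 / 1.5868
= 0.7895
As percentage: 78.9%

78.9


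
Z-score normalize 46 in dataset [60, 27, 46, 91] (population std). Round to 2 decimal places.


Mean = (60 + 27 + 46 + 91) / 4 = 56.0
Variance = sum((x_i - mean)^2) / n = 545.5
Std = sqrt(545.5) = 23.3559
Z = (x - mean) / std
= (46 - 56.0) / 23.3559
= -10.0 / 23.3559
= -0.43

-0.43


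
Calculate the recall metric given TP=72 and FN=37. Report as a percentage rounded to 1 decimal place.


Recall = TP / (TP + FN) * 100
= 72 / (72 + 37)
= 72 / 109
= 0.6606
= 66.1%

66.1


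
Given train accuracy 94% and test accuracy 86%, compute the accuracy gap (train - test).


Gap = train_accuracy - test_accuracy
= 94 - 86
= 8%
This moderate gap may indicate mild overfitting.

8


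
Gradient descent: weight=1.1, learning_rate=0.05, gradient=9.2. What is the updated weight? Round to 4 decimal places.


w_new = w_old - lr * gradient
= 1.1 - 0.05 * 9.2
= 1.1 - (0.46)
= 0.6400

0.6400


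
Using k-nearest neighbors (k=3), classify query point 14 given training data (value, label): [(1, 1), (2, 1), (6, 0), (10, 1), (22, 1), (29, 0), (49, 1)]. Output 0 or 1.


Distances from query 14:
Point 10 (class 1): distance = 4
Point 6 (class 0): distance = 8
Point 22 (class 1): distance = 8
K=3 nearest neighbors: classes = [1, 0, 1]
Votes for class 1: 2 / 3
Majority vote => class 1

1


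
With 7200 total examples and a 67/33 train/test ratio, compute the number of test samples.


Train samples = 7200 * 67% = 4824
Test samples = 7200 - 4824
= 2376

2376


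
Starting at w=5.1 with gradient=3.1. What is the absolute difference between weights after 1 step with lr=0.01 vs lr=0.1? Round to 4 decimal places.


With lr=0.01: w_new = 5.1 - 0.01 * 3.1 = 5.069
With lr=0.1: w_new = 5.1 - 0.1 * 3.1 = 4.79
Absolute difference = |5.069 - 4.79|
= 0.2790

0.2790


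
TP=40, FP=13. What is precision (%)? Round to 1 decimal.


Precision = TP / (TP + FP) * 100
= 40 / (40 + 13)
= 40 / 53
= 0.7547
= 75.5%

75.5


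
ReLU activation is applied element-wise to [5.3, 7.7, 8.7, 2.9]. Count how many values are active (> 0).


ReLU(x) = max(0, x) for each element:
ReLU(5.3) = 5.3
ReLU(7.7) = 7.7
ReLU(8.7) = 8.7
ReLU(2.9) = 2.9
Active neurons (>0): 4

4


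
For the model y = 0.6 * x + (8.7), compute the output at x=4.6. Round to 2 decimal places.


y = 0.6 * 4.6 + (8.7)
= 2.76 + (8.7)
= 11.46

11.46


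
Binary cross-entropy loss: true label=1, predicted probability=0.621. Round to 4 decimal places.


For y=1: Loss = -log(p)
= -log(0.621)
= -(-0.4764)
= 0.4764

0.4764


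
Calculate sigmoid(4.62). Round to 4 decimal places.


sigmoid(z) = 1 / (1 + exp(-z))
exp(-(4.62)) = exp(-4.62) = 0.0099
1 + 0.0099 = 1.0099
1 / 1.0099 = 0.9902

0.9902


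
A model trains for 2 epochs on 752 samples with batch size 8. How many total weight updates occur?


Iterations per epoch = 752 / 8 = 94
Total updates = iterations_per_epoch * epochs
= 94 * 2
= 188

188


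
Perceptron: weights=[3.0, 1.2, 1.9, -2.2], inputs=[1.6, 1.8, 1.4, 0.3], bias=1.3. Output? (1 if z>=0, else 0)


z = w . x + b
= 3.0*1.6 + 1.2*1.8 + 1.9*1.4 + -2.2*0.3 + 1.3
= 4.8 + 2.16 + 2.66 + -0.66 + 1.3
= 8.96 + 1.3
= 10.26
Since z = 10.26 >= 0, output = 1

1


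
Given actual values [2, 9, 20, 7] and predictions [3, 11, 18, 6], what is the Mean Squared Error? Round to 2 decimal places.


Differences: [-1, -2, 2, 1]
Squared errors: [1, 4, 4, 1]
Sum of squared errors = 10
MSE = 10 / 4 = 2.50

2.50
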